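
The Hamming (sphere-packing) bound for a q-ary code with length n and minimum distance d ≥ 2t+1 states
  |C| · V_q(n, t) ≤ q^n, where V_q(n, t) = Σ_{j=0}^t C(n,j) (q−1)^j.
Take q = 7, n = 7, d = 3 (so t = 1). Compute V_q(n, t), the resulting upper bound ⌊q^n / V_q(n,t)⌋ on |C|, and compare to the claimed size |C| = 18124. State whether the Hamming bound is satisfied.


V_q(n, t) = 43, q^n = 823543, Hamming bound = 19152, |C| = 18124 ≤ bound (satisfied).

Step 1: Compute V_q(n, t) = Σ_{j=0}^1 C(n, j) (q−1)^j.
  j = 0: C(7,0)·(6)^0 = 1·1 = 1.
  j = 1: C(7,1)·(6)^1 = 7·6 = 42.
  V_q(n, t) = 1 + 42 = 43.
Step 2: q^n = 7^7 = 823543.
Step 3: Hamming bound ⌊q^n / V_q(n,t)⌋ = ⌊823543/43⌋ = 19152.
Step 4: Compare |C| = 18124 to 19152: satisfied.
The claimed |C| lies below the Hamming bound.


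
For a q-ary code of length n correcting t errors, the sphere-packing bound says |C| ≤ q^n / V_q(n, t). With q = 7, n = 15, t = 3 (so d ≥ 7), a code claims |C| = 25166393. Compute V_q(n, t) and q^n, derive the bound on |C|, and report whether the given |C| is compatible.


V_q(n, t) = 102151, q^n = 4747561509943, Hamming bound = 46475918, |C| = 25166393 ≤ bound (satisfied).

Step 1: Compute V_q(n, t) = Σ_{j=0}^3 C(n, j) (q−1)^j.
  j = 0: C(15,0)·(6)^0 = 1·1 = 1.
  j = 1: C(15,1)·(6)^1 = 15·6 = 90.
  j = 2: C(15,2)·(6)^2 = 105·36 = 3780.
  j = 3: C(15,3)·(6)^3 = 455·216 = 98280.
  V_q(n, t) = 1 + 90 + 3780 + 98280 = 102151.
Step 2: q^n = 7^15 = 4747561509943.
Step 3: Hamming bound ⌊q^n / V_q(n,t)⌋ = ⌊4747561509943/102151⌋ = 46475918.
Step 4: Compare |C| = 25166393 to 46475918: satisfied.
The claimed |C| lies below the Hamming bound.


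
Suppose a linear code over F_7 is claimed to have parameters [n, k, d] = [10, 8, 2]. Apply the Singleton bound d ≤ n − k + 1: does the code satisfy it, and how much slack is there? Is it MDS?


Singleton RHS = n − k + 1 = 3, slack = 1, bound satisfied, not MDS.

Singleton bound: d ≤ n − k + 1.
Here n = 10, k = 8, so n − k + 1 = 3.
Given d = 2, check d ≤ 3: YES.
Slack = (n − k + 1) − d = 1.
The code is NOT MDS (slack = 1 > 0).
Description: the claimed parameters are [10, 8, 2]_7; such a code would be non-MDS.


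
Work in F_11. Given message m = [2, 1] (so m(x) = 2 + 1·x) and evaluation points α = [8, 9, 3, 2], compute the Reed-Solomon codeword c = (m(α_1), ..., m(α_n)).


c = [10, 0, 5, 4]

Message polynomial: m(x) = 2 + 1·x (mod 11).
For each evaluation point α_i, compute m(α_i) mod 11:
  α_1 = 8: Horner steps 1 → 10, so m(8) = 10.
  α_2 = 9: Horner steps 1 → 0, so m(9) = 0.
  α_3 = 3: Horner steps 1 → 5, so m(3) = 5.
  α_4 = 2: Horner steps 1 → 4, so m(2) = 4.
Codeword c = [10, 0, 5, 4] ∈ F_11^4.


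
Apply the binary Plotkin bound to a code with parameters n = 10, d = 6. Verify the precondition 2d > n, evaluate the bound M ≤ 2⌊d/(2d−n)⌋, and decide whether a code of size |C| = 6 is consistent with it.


Plotkin bound M ≤ 6; given |C| = 6 ≤ bound (satisfied).

Check applicability: 2d = 12, n = 10.
2d − n = 2 > 0, so Plotkin applies.
Compute d/(2d−n) = 6/2 ≈ 3.0000.
⌊d/(2d−n)⌋ = 3.
Plotkin bound: M ≤ 2·3 = 6.
Given |C| = 6, check: satisfied.
This |C| is at the Plotkin bound.


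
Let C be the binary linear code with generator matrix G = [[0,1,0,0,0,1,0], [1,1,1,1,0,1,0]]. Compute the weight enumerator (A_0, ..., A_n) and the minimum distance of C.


Weight distribution: A_0 = 1, A_2 = 1, A_3 = 1, A_5 = 1. Minimum distance d = 2.

Enumerate all 2^2 = 4 messages m ∈ F_2^2.
For each, compute codeword c = mG in F_2^7, then tally its weight.
  m = 00 → c = 0000000, weight = 0.
  m = 10 → c = 0100010, weight = 2.
  m = 01 → c = 1111010, weight = 5.
  m = 11 → c = 1011000, weight = 3.
Tally weights:
  weight 0: 1 codewords.
  weight 2: 1 codewords.
  weight 3: 1 codewords.
  weight 5: 1 codewords.
Minimum distance d = smallest w > 0 with A_w > 0 = 2.
Sanity: Σ A_w = 4 = 2^2 = 4 ✓.


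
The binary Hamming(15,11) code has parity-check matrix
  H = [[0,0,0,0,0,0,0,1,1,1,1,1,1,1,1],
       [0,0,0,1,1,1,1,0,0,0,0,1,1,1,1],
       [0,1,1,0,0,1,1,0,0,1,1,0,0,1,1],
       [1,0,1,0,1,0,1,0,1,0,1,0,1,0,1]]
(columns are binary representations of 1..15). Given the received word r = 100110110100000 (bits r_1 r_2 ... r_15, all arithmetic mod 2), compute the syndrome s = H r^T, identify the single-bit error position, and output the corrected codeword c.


s = (0, 1, 0, 1)^T, error position = 5, corrected codeword c = 100100110100000

Compute s = H r^T mod 2 one row at a time:
  s_1 = 1 + 0 + 1 + 0 + 0 + 0 + 0 + 0 = 2 ≡ 0 (mod 2).
  s_2 = 1 + 1 + 0 + 1 + 0 + 0 + 0 + 0 = 3 ≡ 1 (mod 2).
  s_3 = 0 + 0 + 0 + 1 + 1 + 0 + 0 + 0 = 2 ≡ 0 (mod 2).
  s_4 = 1 + 0 + 1 + 1 + 0 + 0 + 0 + 0 = 3 ≡ 1 (mod 2).
s = (0, 1, 0, 1)^T — this equals column 5 of H (binary 0101), so error is at position 5.
Correct: flip bit 5 of r = 100110110100000 to get c = 100100110100000.


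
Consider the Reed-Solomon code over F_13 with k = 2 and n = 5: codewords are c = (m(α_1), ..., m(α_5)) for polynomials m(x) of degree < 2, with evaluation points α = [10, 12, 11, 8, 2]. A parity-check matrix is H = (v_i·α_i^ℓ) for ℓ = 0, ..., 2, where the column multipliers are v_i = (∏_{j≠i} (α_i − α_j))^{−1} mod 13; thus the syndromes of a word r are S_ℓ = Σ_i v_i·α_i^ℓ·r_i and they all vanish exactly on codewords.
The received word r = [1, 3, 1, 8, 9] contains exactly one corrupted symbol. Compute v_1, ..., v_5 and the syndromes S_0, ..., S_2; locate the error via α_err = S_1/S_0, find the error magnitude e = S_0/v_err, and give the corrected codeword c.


S = (9, 12, 3), error at position 1, error magnitude e = 2, c = [12, 3, 1, 8, 9].

Step 1: column multipliers v_i = (∏_{j≠i}(α_i − α_j))^{−1} mod 13.
  i = 1 (α = 10): (10−12)(10−11)(10−8)(10−2) = (−2)·(−1)·2·8 = 32 ≡ 6, so v_1 = 6^{−1} = 11 (mod 13).
  i = 2 (α = 12): (12−10)(12−11)(12−8)(12−2) = 2·1·4·10 = 80 ≡ 2, so v_2 = 2^{−1} = 7 (mod 13).
  i = 3 (α = 11): (11−10)(11−12)(11−8)(11−2) = 1·(−1)·3·9 = −27 ≡ 12, so v_3 = 12^{−1} = 12 (mod 13).
  i = 4 (α = 8): (8−10)(8−12)(8−11)(8−2) = (−2)·(−4)·(−3)·6 = −144 ≡ 12, so v_4 = 12^{−1} = 12 (mod 13).
  i = 5 (α = 2): (2−10)(2−12)(2−11)(2−8) = (−8)·(−10)·(−9)·(−6) = 4320 ≡ 4, so v_5 = 4^{−1} = 10 (mod 13).
  v = [11, 7, 12, 12, 10].
Step 2: syndromes of r = [1, 3, 1, 8, 9] (all sums mod 13).
  S_0 = Σ v_i r_i = 11·1 + 7·3 + 12·1 + 12·8 + 10·9 = 230 ≡ 9.
  S_1 = Σ v_i α_i r_i = 11·10·1 + 7·12·3 + 12·11·1 + 12·8·8 + 10·2·9 = 1442 ≡ 12.
  α_i^2 mod 13 = [9, 1, 4, 12, 4].
  S_2 = Σ v_i α_i^2 r_i = 11·9·1 + 7·1·3 + 12·4·1 + 12·12·8 + 10·4·9 = 1680 ≡ 3.
  S = (9, 12, 3) ≠ 0, so r is not a codeword (an error is present).
Step 3: locate the error. For a single error e at position i, S_ℓ = v_i·e·α_i^ℓ, so α_err = S_1/S_0.
  S_0^{−1} = 9^{−1} = 3 (mod 13), so α_err = 12·3 = 36 ≡ 10 = α_1. Error position i = 1.
  Consistency check: S_2/S_1 = 3·12 = 36 ≡ 10 = α_err ✓ (single-error assumption holds).
Step 4: error magnitude e = S_0/v_1 = S_0·∏_{j≠1}(α_1 − α_j) = 9·6 = 54 ≡ 2 (mod 13).
Step 5: correct position 1: c_1 = r_1 − e = 1 − 2 ≡ 12 (mod 13). Hence c = [12, 3, 1, 8, 9].
  Check: interpolating c through the α_i gives m(x) = 5 + 2·x (degree < 2) with m(α_i) = c_i for every i, so c is indeed a codeword.


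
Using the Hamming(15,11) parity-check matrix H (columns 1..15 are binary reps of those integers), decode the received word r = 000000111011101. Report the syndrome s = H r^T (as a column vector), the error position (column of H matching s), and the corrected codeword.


s = (0, 0, 1, 1)^T, error position = 3, corrected codeword c = 001000111011101

Compute s = H r^T mod 2 one row at a time:
  s_1 = 1 + 1 + 0 + 1 + 1 + 1 + 0 + 1 = 6 ≡ 0 (mod 2).
  s_2 = 0 + 0 + 0 + 1 + 1 + 1 + 0 + 1 = 4 ≡ 0 (mod 2).
  s_3 = 0 + 0 + 0 + 1 + 0 + 1 + 0 + 1 = 3 ≡ 1 (mod 2).
  s_4 = 0 + 0 + 0 + 1 + 1 + 1 + 1 + 1 = 5 ≡ 1 (mod 2).
s = (0, 0, 1, 1)^T — this equals column 3 of H (binary 0011), so error is at position 3.
Correct: flip bit 3 of r = 000000111011101 to get c = 001000111011101.


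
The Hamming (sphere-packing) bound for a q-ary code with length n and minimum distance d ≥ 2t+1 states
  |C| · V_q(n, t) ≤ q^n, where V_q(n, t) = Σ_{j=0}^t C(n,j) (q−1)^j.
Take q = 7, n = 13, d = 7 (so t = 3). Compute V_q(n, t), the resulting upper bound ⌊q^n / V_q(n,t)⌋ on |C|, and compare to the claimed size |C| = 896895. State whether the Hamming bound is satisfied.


V_q(n, t) = 64663, q^n = 96889010407, Hamming bound = 1498368, |C| = 896895 ≤ bound (satisfied).

Step 1: Compute V_q(n, t) = Σ_{j=0}^3 C(n, j) (q−1)^j.
  j = 0: C(13,0)·(6)^0 = 1·1 = 1.
  j = 1: C(13,1)·(6)^1 = 13·6 = 78.
  j = 2: C(13,2)·(6)^2 = 78·36 = 2808.
  j = 3: C(13,3)·(6)^3 = 286·216 = 61776.
  V_q(n, t) = 1 + 78 + 2808 + 61776 = 64663.
Step 2: q^n = 7^13 = 96889010407.
Step 3: Hamming bound ⌊q^n / V_q(n,t)⌋ = ⌊96889010407/64663⌋ = 1498368.
Step 4: Compare |C| = 896895 to 1498368: satisfied.
The claimed |C| lies below the Hamming bound.


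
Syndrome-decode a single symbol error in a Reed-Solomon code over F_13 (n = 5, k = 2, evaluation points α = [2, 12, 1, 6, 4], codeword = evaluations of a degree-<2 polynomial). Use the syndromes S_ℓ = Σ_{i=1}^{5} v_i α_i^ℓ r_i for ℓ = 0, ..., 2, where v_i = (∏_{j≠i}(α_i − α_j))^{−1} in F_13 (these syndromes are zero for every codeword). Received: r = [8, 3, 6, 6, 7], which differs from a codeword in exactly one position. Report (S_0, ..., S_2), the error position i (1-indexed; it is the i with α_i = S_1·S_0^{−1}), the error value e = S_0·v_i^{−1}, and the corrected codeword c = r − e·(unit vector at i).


S = (12, 12, 12), error at position 3, error magnitude e = 4, c = [8, 3, 2, 6, 7].

Step 1: column multipliers v_i = (∏_{j≠i}(α_i − α_j))^{−1} mod 13.
  i = 1 (α = 2): (2−12)(2−1)(2−6)(2−4) = (−10)·1·(−4)·(−2) = −80 ≡ 11, so v_1 = 11^{−1} = 6 (mod 13).
  i = 2 (α = 12): (12−2)(12−1)(12−6)(12−4) = 10·11·6·8 = 5280 ≡ 2, so v_2 = 2^{−1} = 7 (mod 13).
  i = 3 (α = 1): (1−2)(1−12)(1−6)(1−4) = (−1)·(−11)·(−5)·(−3) = 165 ≡ 9, so v_3 = 9^{−1} = 3 (mod 13).
  i = 4 (α = 6): (6−2)(6−12)(6−1)(6−4) = 4·(−6)·5·2 = −240 ≡ 7, so v_4 = 7^{−1} = 2 (mod 13).
  i = 5 (α = 4): (4−2)(4−12)(4−1)(4−6) = 2·(−8)·3·(−2) = 96 ≡ 5, so v_5 = 5^{−1} = 8 (mod 13).
  v = [6, 7, 3, 2, 8].
Step 2: syndromes of r = [8, 3, 6, 6, 7] (all sums mod 13).
  S_0 = Σ v_i r_i = 6·8 + 7·3 + 3·6 + 2·6 + 8·7 = 155 ≡ 12.
  S_1 = Σ v_i α_i r_i = 6·2·8 + 7·12·3 + 3·1·6 + 2·6·6 + 8·4·7 = 662 ≡ 12.
  α_i^2 mod 13 = [4, 1, 1, 10, 3].
  S_2 = Σ v_i α_i^2 r_i = 6·4·8 + 7·1·3 + 3·1·6 + 2·10·6 + 8·3·7 = 519 ≡ 12.
  S = (12, 12, 12) ≠ 0, so r is not a codeword (an error is present).
Step 3: locate the error. For a single error e at position i, S_ℓ = v_i·e·α_i^ℓ, so α_err = S_1/S_0.
  S_0^{−1} = 12^{−1} = 12 (mod 13), so α_err = 12·12 = 144 ≡ 1 = α_3. Error position i = 3.
  Consistency check: S_2/S_1 = 12·12 = 144 ≡ 1 = α_err ✓ (single-error assumption holds).
Step 4: error magnitude e = S_0/v_3 = S_0·∏_{j≠3}(α_3 − α_j) = 12·9 = 108 ≡ 4 (mod 13).
Step 5: correct position 3: c_3 = r_3 − e = 6 − 4 ≡ 2 (mod 13). Hence c = [8, 3, 2, 6, 7].
  Check: interpolating c through the α_i gives m(x) = 9 + 6·x (degree < 2) with m(α_i) = c_i for every i, so c is indeed a codeword.


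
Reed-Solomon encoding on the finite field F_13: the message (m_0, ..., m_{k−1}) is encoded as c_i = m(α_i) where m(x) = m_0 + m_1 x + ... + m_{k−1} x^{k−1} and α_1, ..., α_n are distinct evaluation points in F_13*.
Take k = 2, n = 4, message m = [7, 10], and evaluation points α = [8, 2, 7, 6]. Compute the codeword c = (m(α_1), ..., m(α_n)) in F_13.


c = [9, 1, 12, 2]

Message polynomial: m(x) = 7 + 10·x (mod 13).
For each evaluation point α_i, compute m(α_i) mod 13:
  α_1 = 8: Horner steps 10 → 9, so m(8) = 9.
  α_2 = 2: Horner steps 10 → 1, so m(2) = 1.
  α_3 = 7: Horner steps 10 → 12, so m(7) = 12.
  α_4 = 6: Horner steps 10 → 2, so m(6) = 2.
Codeword c = [9, 1, 12, 2] ∈ F_13^4.


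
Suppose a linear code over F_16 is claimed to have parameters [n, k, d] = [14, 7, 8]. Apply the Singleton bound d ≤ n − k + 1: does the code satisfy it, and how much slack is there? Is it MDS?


Singleton RHS = n − k + 1 = 8, slack = 0, bound satisfied, MDS.

Singleton bound: d ≤ n − k + 1.
Here n = 14, k = 7, so n − k + 1 = 8.
Given d = 8, check d ≤ 8: YES.
Slack = (n − k + 1) − d = 0.
The code is MDS (slack = 0).
Description: the claimed parameters are [14, 7, 8]_16; such a code would be MDS (meets Singleton bound).


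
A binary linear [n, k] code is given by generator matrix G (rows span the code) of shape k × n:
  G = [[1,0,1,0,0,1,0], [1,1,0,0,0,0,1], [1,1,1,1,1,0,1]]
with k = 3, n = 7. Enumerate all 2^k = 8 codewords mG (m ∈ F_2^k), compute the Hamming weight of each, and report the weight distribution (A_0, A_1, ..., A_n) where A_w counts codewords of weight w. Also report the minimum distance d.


Weight distribution: A_0 = 1, A_3 = 3, A_4 = 2, A_5 = 1, A_6 = 1. Minimum distance d = 3.

Enumerate all 2^3 = 8 messages m ∈ F_2^3.
For each, compute codeword c = mG in F_2^7, then tally its weight.
  m = 000 → c = 0000000, weight = 0.
  m = 100 → c = 1010010, weight = 3.
  m = 010 → c = 1100001, weight = 3.
  m = 110 → c = 0110011, weight = 4.
  m = 001 → c = 1111101, weight = 6.
  m = 101 → c = 0101111, weight = 5.
  m = 011 → c = 0011100, weight = 3.
  m = 111 → c = 1001110, weight = 4.
Tally weights:
  weight 0: 1 codewords.
  weight 3: 3 codewords.
  weight 4: 2 codewords.
  weight 5: 1 codewords.
  weight 6: 1 codewords.
Minimum distance d = smallest w > 0 with A_w > 0 = 3.
Sanity: Σ A_w = 8 = 2^3 = 8 ✓.


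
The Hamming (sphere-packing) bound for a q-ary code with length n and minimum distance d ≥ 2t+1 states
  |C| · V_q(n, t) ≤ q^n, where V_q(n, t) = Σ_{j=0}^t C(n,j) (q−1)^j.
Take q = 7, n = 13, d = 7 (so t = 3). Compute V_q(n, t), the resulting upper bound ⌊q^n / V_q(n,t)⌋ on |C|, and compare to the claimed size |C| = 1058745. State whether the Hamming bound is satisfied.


V_q(n, t) = 64663, q^n = 96889010407, Hamming bound = 1498368, |C| = 1058745 ≤ bound (satisfied).

Step 1: Compute V_q(n, t) = Σ_{j=0}^3 C(n, j) (q−1)^j.
  j = 0: C(13,0)·(6)^0 = 1·1 = 1.
  j = 1: C(13,1)·(6)^1 = 13·6 = 78.
  j = 2: C(13,2)·(6)^2 = 78·36 = 2808.
  j = 3: C(13,3)·(6)^3 = 286·216 = 61776.
  V_q(n, t) = 1 + 78 + 2808 + 61776 = 64663.
Step 2: q^n = 7^13 = 96889010407.
Step 3: Hamming bound ⌊q^n / V_q(n,t)⌋ = ⌊96889010407/64663⌋ = 1498368.
Step 4: Compare |C| = 1058745 to 1498368: satisfied.
The claimed |C| lies below the Hamming bound.


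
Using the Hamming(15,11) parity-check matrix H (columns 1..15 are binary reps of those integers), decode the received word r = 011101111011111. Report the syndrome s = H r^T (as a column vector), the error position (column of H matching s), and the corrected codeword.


s = (1, 1, 1, 0)^T, error position = 14, corrected codeword c = 011101111011101

Compute s = H r^T mod 2 one row at a time:
  s_1 = 1 + 1 + 0 + 1 + 1 + 1 + 1 + 1 = 7 ≡ 1 (mod 2).
  s_2 = 1 + 0 + 1 + 1 + 1 + 1 + 1 + 1 = 7 ≡ 1 (mod 2).
  s_3 = 1 + 1 + 1 + 1 + 0 + 1 + 1 + 1 = 7 ≡ 1 (mod 2).
  s_4 = 0 + 1 + 0 + 1 + 1 + 1 + 1 + 1 = 6 ≡ 0 (mod 2).
s = (1, 1, 1, 0)^T — this equals column 14 of H (binary 1110), so error is at position 14.
Correct: flip bit 14 of r = 011101111011111 to get c = 011101111011101.


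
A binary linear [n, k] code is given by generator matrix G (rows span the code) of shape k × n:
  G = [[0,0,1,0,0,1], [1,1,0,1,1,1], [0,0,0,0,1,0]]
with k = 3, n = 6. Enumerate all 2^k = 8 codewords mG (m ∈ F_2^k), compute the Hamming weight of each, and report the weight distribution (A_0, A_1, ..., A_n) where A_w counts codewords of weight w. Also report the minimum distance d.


Weight distribution: A_0 = 1, A_1 = 1, A_2 = 1, A_3 = 1, A_4 = 2, A_5 = 2. Minimum distance d = 1.

Enumerate all 2^3 = 8 messages m ∈ F_2^3.
For each, compute codeword c = mG in F_2^6, then tally its weight.
  m = 000 → c = 000000, weight = 0.
  m = 100 → c = 001001, weight = 2.
  m = 010 → c = 110111, weight = 5.
  m = 110 → c = 111110, weight = 5.
  m = 001 → c = 000010, weight = 1.
  m = 101 → c = 001011, weight = 3.
  m = 011 → c = 110101, weight = 4.
  m = 111 → c = 111100, weight = 4.
Tally weights:
  weight 0: 1 codewords.
  weight 1: 1 codewords.
  weight 2: 1 codewords.
  weight 3: 1 codewords.
  weight 4: 2 codewords.
  weight 5: 2 codewords.
Minimum distance d = smallest w > 0 with A_w > 0 = 1.
Sanity: Σ A_w = 8 = 2^3 = 8 ✓.


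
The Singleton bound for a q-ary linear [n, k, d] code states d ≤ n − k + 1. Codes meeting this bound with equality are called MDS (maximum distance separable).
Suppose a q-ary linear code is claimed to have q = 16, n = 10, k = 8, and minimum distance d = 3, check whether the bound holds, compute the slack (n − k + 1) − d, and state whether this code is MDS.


Singleton RHS = n − k + 1 = 3, slack = 0, bound satisfied, MDS.

Singleton bound: d ≤ n − k + 1.
Here n = 10, k = 8, so n − k + 1 = 3.
Given d = 3, check d ≤ 3: YES.
Slack = (n − k + 1) − d = 0.
The code is MDS (slack = 0).
Description: the claimed parameters are [10, 8, 3]_16; such a code would be MDS (meets Singleton bound).


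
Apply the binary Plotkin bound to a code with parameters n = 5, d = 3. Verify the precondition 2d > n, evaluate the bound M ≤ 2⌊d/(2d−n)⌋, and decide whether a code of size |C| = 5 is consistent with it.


Plotkin bound M ≤ 6; given |C| = 5 ≤ bound (satisfied).

Check applicability: 2d = 6, n = 5.
2d − n = 1 > 0, so Plotkin applies.
Compute d/(2d−n) = 3/1 ≈ 3.0000.
⌊d/(2d−n)⌋ = 3.
Plotkin bound: M ≤ 2·3 = 6.
Given |C| = 5, check: satisfied.
This |C| is below the Plotkin bound.


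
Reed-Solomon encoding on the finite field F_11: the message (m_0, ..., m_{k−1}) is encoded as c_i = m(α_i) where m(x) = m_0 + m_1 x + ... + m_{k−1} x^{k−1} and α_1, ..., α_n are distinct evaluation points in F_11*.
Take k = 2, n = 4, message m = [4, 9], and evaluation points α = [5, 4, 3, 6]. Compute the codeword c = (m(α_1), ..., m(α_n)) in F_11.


c = [5, 7, 9, 3]

Message polynomial: m(x) = 4 + 9·x (mod 11).
For each evaluation point α_i, compute m(α_i) mod 11:
  α_1 = 5: Horner steps 9 → 5, so m(5) = 5.
  α_2 = 4: Horner steps 9 → 7, so m(4) = 7.
  α_3 = 3: Horner steps 9 → 9, so m(3) = 9.
  α_4 = 6: Horner steps 9 → 3, so m(6) = 3.
Codeword c = [5, 7, 9, 3] ∈ F_11^4.


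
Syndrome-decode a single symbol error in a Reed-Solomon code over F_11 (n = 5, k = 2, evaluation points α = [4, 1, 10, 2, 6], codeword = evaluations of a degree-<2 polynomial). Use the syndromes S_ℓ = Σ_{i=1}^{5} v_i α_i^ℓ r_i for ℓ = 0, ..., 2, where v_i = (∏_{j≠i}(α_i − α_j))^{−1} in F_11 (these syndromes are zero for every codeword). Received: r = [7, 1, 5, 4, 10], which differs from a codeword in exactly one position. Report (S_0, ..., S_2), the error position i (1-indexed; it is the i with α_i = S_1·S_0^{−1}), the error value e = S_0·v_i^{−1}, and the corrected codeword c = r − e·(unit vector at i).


S = (5, 5, 5), error at position 2, error magnitude e = 4, c = [7, 8, 5, 4, 10].

Step 1: column multipliers v_i = (∏_{j≠i}(α_i − α_j))^{−1} mod 11.
  i = 1 (α = 4): (4−1)(4−10)(4−2)(4−6) = 3·(−6)·2·(−2) = 72 ≡ 6, so v_1 = 6^{−1} = 2 (mod 11).
  i = 2 (α = 1): (1−4)(1−10)(1−2)(1−6) = (−3)·(−9)·(−1)·(−5) = 135 ≡ 3, so v_2 = 3^{−1} = 4 (mod 11).
  i = 3 (α = 10): (10−4)(10−1)(10−2)(10−6) = 6·9·8·4 = 1728 ≡ 1, so v_3 = 1^{−1} = 1 (mod 11).
  i = 4 (α = 2): (2−4)(2−1)(2−10)(2−6) = (−2)·1·(−8)·(−4) = −64 ≡ 2, so v_4 = 2^{−1} = 6 (mod 11).
  i = 5 (α = 6): (6−4)(6−1)(6−10)(6−2) = 2·5·(−4)·4 = −160 ≡ 5, so v_5 = 5^{−1} = 9 (mod 11).
  v = [2, 4, 1, 6, 9].
Step 2: syndromes of r = [7, 1, 5, 4, 10] (all sums mod 11).
  S_0 = Σ v_i r_i = 2·7 + 4·1 + 1·5 + 6·4 + 9·10 = 137 ≡ 5.
  S_1 = Σ v_i α_i r_i = 2·4·7 + 4·1·1 + 1·10·5 + 6·2·4 + 9·6·10 = 698 ≡ 5.
  α_i^2 mod 11 = [5, 1, 1, 4, 3].
  S_2 = Σ v_i α_i^2 r_i = 2·5·7 + 4·1·1 + 1·1·5 + 6·4·4 + 9·3·10 = 445 ≡ 5.
  S = (5, 5, 5) ≠ 0, so r is not a codeword (an error is present).
Step 3: locate the error. For a single error e at position i, S_ℓ = v_i·e·α_i^ℓ, so α_err = S_1/S_0.
  S_0^{−1} = 5^{−1} = 9 (mod 11), so α_err = 5·9 = 45 ≡ 1 = α_2. Error position i = 2.
  Consistency check: S_2/S_1 = 5·9 = 45 ≡ 1 = α_err ✓ (single-error assumption holds).
Step 4: error magnitude e = S_0/v_2 = S_0·∏_{j≠2}(α_2 − α_j) = 5·3 = 15 ≡ 4 (mod 11).
Step 5: correct position 2: c_2 = r_2 − e = 1 − 4 ≡ 8 (mod 11). Hence c = [7, 8, 5, 4, 10].
  Check: interpolating c through the α_i gives m(x) = 1 + 7·x (degree < 2) with m(α_i) = c_i for every i, so c is indeed a codeword.


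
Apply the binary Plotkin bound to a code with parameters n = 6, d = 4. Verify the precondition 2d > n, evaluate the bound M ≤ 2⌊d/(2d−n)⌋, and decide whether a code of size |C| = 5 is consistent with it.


Plotkin bound M ≤ 4; given |C| = 5 > bound (violated).

Check applicability: 2d = 8, n = 6.
2d − n = 2 > 0, so Plotkin applies.
Compute d/(2d−n) = 4/2 ≈ 2.0000.
⌊d/(2d−n)⌋ = 2.
Plotkin bound: M ≤ 2·2 = 4.
Given |C| = 5, check: VIOLATED.
This |C| is above the Plotkin bound, so no binary code with n = 6, d = 4 and 5 codewords exists.


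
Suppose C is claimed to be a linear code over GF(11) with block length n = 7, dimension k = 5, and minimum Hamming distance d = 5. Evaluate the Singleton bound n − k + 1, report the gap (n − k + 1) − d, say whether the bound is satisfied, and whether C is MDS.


Singleton RHS = n − k + 1 = 3, slack = -2, bound violated (no such code; not MDS).

Singleton bound: d ≤ n − k + 1.
Here n = 7, k = 5, so n − k + 1 = 3.
Given d = 5, check d ≤ 3: NO.
Slack = (n − k + 1) − d = -2.
The slack is negative: d = 5 exceeds n − k + 1 = 3 by 2, so the Singleton bound is violated and no linear [7, 5, 5]_11 code can exist. In particular it is not MDS (MDS requires d = n − k + 1 exactly).
Description: the claimed parameters are [7, 5, 5]_11; such a code would be impossible (violates the Singleton bound).


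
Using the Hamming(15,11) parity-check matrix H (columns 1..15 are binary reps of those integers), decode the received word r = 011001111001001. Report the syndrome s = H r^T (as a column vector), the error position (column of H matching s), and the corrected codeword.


s = (0, 0, 1, 0)^T, error position = 2, corrected codeword c = 001001111001001

Compute s = H r^T mod 2 one row at a time:
  s_1 = 1 + 1 + 0 + 0 + 1 + 0 + 0 + 1 = 4 ≡ 0 (mod 2).
  s_2 = 0 + 0 + 1 + 1 + 1 + 0 + 0 + 1 = 4 ≡ 0 (mod 2).
  s_3 = 1 + 1 + 1 + 1 + 0 + 0 + 0 + 1 = 5 ≡ 1 (mod 2).
  s_4 = 0 + 1 + 0 + 1 + 1 + 0 + 0 + 1 = 4 ≡ 0 (mod 2).
s = (0, 0, 1, 0)^T — this equals column 2 of H (binary 0010), so error is at position 2.
Correct: flip bit 2 of r = 011001111001001 to get c = 001001111001001.


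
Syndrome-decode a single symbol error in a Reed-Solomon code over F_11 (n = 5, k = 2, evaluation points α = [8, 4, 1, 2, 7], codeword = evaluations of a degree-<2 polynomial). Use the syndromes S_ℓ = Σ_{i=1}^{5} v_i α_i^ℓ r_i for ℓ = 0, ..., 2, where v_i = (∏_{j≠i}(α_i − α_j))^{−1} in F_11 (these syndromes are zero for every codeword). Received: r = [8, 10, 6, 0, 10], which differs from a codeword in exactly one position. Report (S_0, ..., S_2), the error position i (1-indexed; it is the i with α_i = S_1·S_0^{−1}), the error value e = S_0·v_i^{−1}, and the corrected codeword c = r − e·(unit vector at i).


S = (2, 3, 10), error at position 5, error magnitude e = 7, c = [8, 10, 6, 0, 3].

Step 1: column multipliers v_i = (∏_{j≠i}(α_i − α_j))^{−1} mod 11.
  i = 1 (α = 8): (8−4)(8−1)(8−2)(8−7) = 4·7·6·1 = 168 ≡ 3, so v_1 = 3^{−1} = 4 (mod 11).
  i = 2 (α = 4): (4−8)(4−1)(4−2)(4−7) = (−4)·3·2·(−3) = 72 ≡ 6, so v_2 = 6^{−1} = 2 (mod 11).
  i = 3 (α = 1): (1−8)(1−4)(1−2)(1−7) = (−7)·(−3)·(−1)·(−6) = 126 ≡ 5, so v_3 = 5^{−1} = 9 (mod 11).
  i = 4 (α = 2): (2−8)(2−4)(2−1)(2−7) = (−6)·(−2)·1·(−5) = −60 ≡ 6, so v_4 = 6^{−1} = 2 (mod 11).
  i = 5 (α = 7): (7−8)(7−4)(7−1)(7−2) = (−1)·3·6·5 = −90 ≡ 9, so v_5 = 9^{−1} = 5 (mod 11).
  v = [4, 2, 9, 2, 5].
Step 2: syndromes of r = [8, 10, 6, 0, 10] (all sums mod 11).
  S_0 = Σ v_i r_i = 4·8 + 2·10 + 9·6 + 2·0 + 5·10 = 156 ≡ 2.
  S_1 = Σ v_i α_i r_i = 4·8·8 + 2·4·10 + 9·1·6 + 2·2·0 + 5·7·10 = 740 ≡ 3.
  α_i^2 mod 11 = [9, 5, 1, 4, 5].
  S_2 = Σ v_i α_i^2 r_i = 4·9·8 + 2·5·10 + 9·1·6 + 2·4·0 + 5·5·10 = 692 ≡ 10.
  S = (2, 3, 10) ≠ 0, so r is not a codeword (an error is present).
Step 3: locate the error. For a single error e at position i, S_ℓ = v_i·e·α_i^ℓ, so α_err = S_1/S_0.
  S_0^{−1} = 2^{−1} = 6 (mod 11), so α_err = 3·6 = 18 ≡ 7 = α_5. Error position i = 5.
  Consistency check: S_2/S_1 = 10·4 = 40 ≡ 7 = α_err ✓ (single-error assumption holds).
Step 4: error magnitude e = S_0/v_5 = S_0·∏_{j≠5}(α_5 − α_j) = 2·9 = 18 ≡ 7 (mod 11).
Step 5: correct position 5: c_5 = r_5 − e = 10 − 7 ≡ 3 (mod 11). Hence c = [8, 10, 6, 0, 3].
  Check: interpolating c through the α_i gives m(x) = 1 + 5·x (degree < 2) with m(α_i) = c_i for every i, so c is indeed a codeword.


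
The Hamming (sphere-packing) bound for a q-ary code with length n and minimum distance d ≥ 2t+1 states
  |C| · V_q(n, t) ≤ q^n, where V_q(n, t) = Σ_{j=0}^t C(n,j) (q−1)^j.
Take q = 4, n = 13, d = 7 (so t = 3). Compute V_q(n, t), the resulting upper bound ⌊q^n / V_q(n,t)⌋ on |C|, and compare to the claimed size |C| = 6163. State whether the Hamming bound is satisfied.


V_q(n, t) = 8464, q^n = 67108864, Hamming bound = 7928, |C| = 6163 ≤ bound (satisfied).

Step 1: Compute V_q(n, t) = Σ_{j=0}^3 C(n, j) (q−1)^j.
  j = 0: C(13,0)·(3)^0 = 1·1 = 1.
  j = 1: C(13,1)·(3)^1 = 13·3 = 39.
  j = 2: C(13,2)·(3)^2 = 78·9 = 702.
  j = 3: C(13,3)·(3)^3 = 286·27 = 7722.
  V_q(n, t) = 1 + 39 + 702 + 7722 = 8464.
Step 2: q^n = 4^13 = 67108864.
Step 3: Hamming bound ⌊q^n / V_q(n,t)⌋ = ⌊67108864/8464⌋ = 7928.
Step 4: Compare |C| = 6163 to 7928: satisfied.
The claimed |C| lies below the Hamming bound.


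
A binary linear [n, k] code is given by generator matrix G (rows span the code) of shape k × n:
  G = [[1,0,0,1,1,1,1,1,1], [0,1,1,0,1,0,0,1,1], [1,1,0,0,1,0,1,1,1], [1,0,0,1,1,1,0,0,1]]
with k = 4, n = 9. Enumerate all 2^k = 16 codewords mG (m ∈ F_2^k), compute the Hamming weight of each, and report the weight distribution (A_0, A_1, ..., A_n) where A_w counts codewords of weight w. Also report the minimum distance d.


Weight distribution: A_0 = 1, A_2 = 1, A_3 = 3, A_4 = 1, A_5 = 4, A_6 = 5, A_7 = 1. Minimum distance d = 2.

Enumerate all 2^4 = 16 messages m ∈ F_2^4.
For each, compute codeword c = mG in F_2^9, then tally its weight.
  m = 0000 → c = 000000000, weight = 0.
  m = 1000 → c = 100111111, weight = 7.
  m = 0100 → c = 011010011, weight = 5.
  m = 1100 → c = 111101100, weight = 6.
  m = 0010 → c = 110010111, weight = 6.
  m = 1010 → c = 010101000, weight = 3.
  m = 0110 → c = 101000100, weight = 3.
  m = 1110 → c = 001111011, weight = 6.
  m = 0001 → c = 100111001, weight = 5.
  m = 1001 → c = 000000110, weight = 2.
  m = 0101 → c = 111101010, weight = 6.
  m = 1101 → c = 011010101, weight = 5.
  m = 0011 → c = 010101110, weight = 5.
  m = 1011 → c = 110010001, weight = 4.
  m = 0111 → c = 001111101, weight = 6.
  m = 1111 → c = 101000010, weight = 3.
Tally weights:
  weight 0: 1 codewords.
  weight 2: 1 codewords.
  weight 3: 3 codewords.
  weight 4: 1 codewords.
  weight 5: 4 codewords.
  weight 6: 5 codewords.
  weight 7: 1 codewords.
Minimum distance d = smallest w > 0 with A_w > 0 = 2.
Sanity: Σ A_w = 16 = 2^4 = 16 ✓.


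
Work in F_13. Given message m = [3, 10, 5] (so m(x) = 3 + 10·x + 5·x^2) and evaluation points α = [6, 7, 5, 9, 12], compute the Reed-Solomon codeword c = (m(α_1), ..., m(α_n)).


c = [9, 6, 9, 4, 11]

Message polynomial: m(x) = 3 + 10·x + 5·x^2 (mod 13).
For each evaluation point α_i, compute m(α_i) mod 13:
  α_1 = 6: Horner steps 5 → 1 → 9, so m(6) = 9.
  α_2 = 7: Horner steps 5 → 6 → 6, so m(7) = 6.
  α_3 = 5: Horner steps 5 → 9 → 9, so m(5) = 9.
  α_4 = 9: Horner steps 5 → 3 → 4, so m(9) = 4.
  α_5 = 12: Horner steps 5 → 5 → 11, so m(12) = 11.
Codeword c = [9, 6, 9, 4, 11] ∈ F_13^5.


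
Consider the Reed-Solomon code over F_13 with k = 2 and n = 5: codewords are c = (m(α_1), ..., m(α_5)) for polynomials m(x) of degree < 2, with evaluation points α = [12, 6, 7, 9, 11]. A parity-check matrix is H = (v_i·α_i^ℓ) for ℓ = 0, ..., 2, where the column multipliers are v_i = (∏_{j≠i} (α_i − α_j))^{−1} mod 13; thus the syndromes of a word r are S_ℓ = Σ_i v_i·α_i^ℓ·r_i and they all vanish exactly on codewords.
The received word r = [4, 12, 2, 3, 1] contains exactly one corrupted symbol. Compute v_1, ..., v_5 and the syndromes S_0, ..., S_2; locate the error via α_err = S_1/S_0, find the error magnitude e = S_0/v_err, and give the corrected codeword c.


S = (6, 2, 5), error at position 4, error magnitude e = 8, c = [4, 12, 2, 8, 1].

Step 1: column multipliers v_i = (∏_{j≠i}(α_i − α_j))^{−1} mod 13.
  i = 1 (α = 12): (12−6)(12−7)(12−9)(12−11) = 6·5·3·1 = 90 ≡ 12, so v_1 = 12^{−1} = 12 (mod 13).
  i = 2 (α = 6): (6−12)(6−7)(6−9)(6−11) = (−6)·(−1)·(−3)·(−5) = 90 ≡ 12, so v_2 = 12^{−1} = 12 (mod 13).
  i = 3 (α = 7): (7−12)(7−6)(7−9)(7−11) = (−5)·1·(−2)·(−4) = −40 ≡ 12, so v_3 = 12^{−1} = 12 (mod 13).
  i = 4 (α = 9): (9−12)(9−6)(9−7)(9−11) = (−3)·3·2·(−2) = 36 ≡ 10, so v_4 = 10^{−1} = 4 (mod 13).
  i = 5 (α = 11): (11−12)(11−6)(11−7)(11−9) = (−1)·5·4·2 = −40 ≡ 12, so v_5 = 12^{−1} = 12 (mod 13).
  v = [12, 12, 12, 4, 12].
Step 2: syndromes of r = [4, 12, 2, 3, 1] (all sums mod 13).
  S_0 = Σ v_i r_i = 12·4 + 12·12 + 12·2 + 4·3 + 12·1 = 240 ≡ 6.
  S_1 = Σ v_i α_i r_i = 12·12·4 + 12·6·12 + 12·7·2 + 4·9·3 + 12·11·1 = 1848 ≡ 2.
  α_i^2 mod 13 = [1, 10, 10, 3, 4].
  S_2 = Σ v_i α_i^2 r_i = 12·1·4 + 12·10·12 + 12·10·2 + 4·3·3 + 12·4·1 = 1812 ≡ 5.
  S = (6, 2, 5) ≠ 0, so r is not a codeword (an error is present).
Step 3: locate the error. For a single error e at position i, S_ℓ = v_i·e·α_i^ℓ, so α_err = S_1/S_0.
  S_0^{−1} = 6^{−1} = 11 (mod 13), so α_err = 2·11 = 22 ≡ 9 = α_4. Error position i = 4.
  Consistency check: S_2/S_1 = 5·7 = 35 ≡ 9 = α_err ✓ (single-error assumption holds).
Step 4: error magnitude e = S_0/v_4 = S_0·∏_{j≠4}(α_4 − α_j) = 6·10 = 60 ≡ 8 (mod 13).
Step 5: correct position 4: c_4 = r_4 − e = 3 − 8 ≡ 8 (mod 13). Hence c = [4, 12, 2, 8, 1].
  Check: interpolating c through the α_i gives m(x) = 7 + 3·x (degree < 2) with m(α_i) = c_i for every i, so c is indeed a codeword.


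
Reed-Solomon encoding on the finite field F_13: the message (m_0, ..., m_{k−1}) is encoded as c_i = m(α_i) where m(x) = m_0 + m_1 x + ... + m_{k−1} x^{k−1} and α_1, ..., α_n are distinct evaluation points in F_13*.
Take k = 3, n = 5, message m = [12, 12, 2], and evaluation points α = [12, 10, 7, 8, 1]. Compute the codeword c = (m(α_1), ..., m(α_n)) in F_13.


c = [2, 7, 12, 2, 0]

Message polynomial: m(x) = 12 + 12·x + 2·x^2 (mod 13).
For each evaluation point α_i, compute m(α_i) mod 13:
  α_1 = 12: Horner steps 2 → 10 → 2, so m(12) = 2.
  α_2 = 10: Horner steps 2 → 6 → 7, so m(10) = 7.
  α_3 = 7: Horner steps 2 → 0 → 12, so m(7) = 12.
  α_4 = 8: Horner steps 2 → 2 → 2, so m(8) = 2.
  α_5 = 1: Horner steps 2 → 1 → 0, so m(1) = 0.
Codeword c = [2, 7, 12, 2, 0] ∈ F_13^5.


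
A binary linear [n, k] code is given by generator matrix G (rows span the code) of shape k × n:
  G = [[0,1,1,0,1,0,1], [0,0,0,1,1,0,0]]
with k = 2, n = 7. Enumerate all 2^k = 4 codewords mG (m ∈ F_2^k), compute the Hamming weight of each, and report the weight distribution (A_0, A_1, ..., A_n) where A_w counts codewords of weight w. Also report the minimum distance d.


Weight distribution: A_0 = 1, A_2 = 1, A_4 = 2. Minimum distance d = 2.

Enumerate all 2^2 = 4 messages m ∈ F_2^2.
For each, compute codeword c = mG in F_2^7, then tally its weight.
  m = 00 → c = 0000000, weight = 0.
  m = 10 → c = 0110101, weight = 4.
  m = 01 → c = 0001100, weight = 2.
  m = 11 → c = 0111001, weight = 4.
Tally weights:
  weight 0: 1 codewords.
  weight 2: 1 codewords.
  weight 4: 2 codewords.
Minimum distance d = smallest w > 0 with A_w > 0 = 2.
Sanity: Σ A_w = 4 = 2^2 = 4 ✓.


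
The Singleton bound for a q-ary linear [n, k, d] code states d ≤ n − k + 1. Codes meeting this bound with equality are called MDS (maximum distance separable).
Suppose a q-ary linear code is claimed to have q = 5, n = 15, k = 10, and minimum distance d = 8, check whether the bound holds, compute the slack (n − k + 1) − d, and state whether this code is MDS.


Singleton RHS = n − k + 1 = 6, slack = -2, bound violated (no such code; not MDS).

Singleton bound: d ≤ n − k + 1.
Here n = 15, k = 10, so n − k + 1 = 6.
Given d = 8, check d ≤ 6: NO.
Slack = (n − k + 1) − d = -2.
The slack is negative: d = 8 exceeds n − k + 1 = 6 by 2, so the Singleton bound is violated and no linear [15, 10, 8]_5 code can exist. In particular it is not MDS (MDS requires d = n − k + 1 exactly).
Description: the claimed parameters are [15, 10, 8]_5; such a code would be impossible (violates the Singleton bound).


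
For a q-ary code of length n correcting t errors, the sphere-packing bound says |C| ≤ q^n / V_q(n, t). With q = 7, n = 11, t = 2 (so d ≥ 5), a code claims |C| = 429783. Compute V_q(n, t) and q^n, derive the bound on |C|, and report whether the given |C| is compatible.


V_q(n, t) = 2047, q^n = 1977326743, Hamming bound = 965963, |C| = 429783 ≤ bound (satisfied).

Step 1: Compute V_q(n, t) = Σ_{j=0}^2 C(n, j) (q−1)^j.
  j = 0: C(11,0)·(6)^0 = 1·1 = 1.
  j = 1: C(11,1)·(6)^1 = 11·6 = 66.
  j = 2: C(11,2)·(6)^2 = 55·36 = 1980.
  V_q(n, t) = 1 + 66 + 1980 = 2047.
Step 2: q^n = 7^11 = 1977326743.
Step 3: Hamming bound ⌊q^n / V_q(n,t)⌋ = ⌊1977326743/2047⌋ = 965963.
Step 4: Compare |C| = 429783 to 965963: satisfied.
The claimed |C| lies below the Hamming bound.


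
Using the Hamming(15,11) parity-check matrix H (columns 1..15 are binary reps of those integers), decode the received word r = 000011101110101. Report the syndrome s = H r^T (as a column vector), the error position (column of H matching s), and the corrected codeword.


s = (1, 1, 1, 0)^T, error position = 14, corrected codeword c = 000011101110111

Compute s = H r^T mod 2 one row at a time:
  s_1 = 0 + 1 + 1 + 1 + 0 + 1 + 0 + 1 = 5 ≡ 1 (mod 2).
  s_2 = 0 + 1 + 1 + 1 + 0 + 1 + 0 + 1 = 5 ≡ 1 (mod 2).
  s_3 = 0 + 0 + 1 + 1 + 1 + 1 + 0 + 1 = 5 ≡ 1 (mod 2).
  s_4 = 0 + 0 + 1 + 1 + 1 + 1 + 1 + 1 = 6 ≡ 0 (mod 2).
s = (1, 1, 1, 0)^T — this equals column 14 of H (binary 1110), so error is at position 14.
Correct: flip bit 14 of r = 000011101110101 to get c = 000011101110111.


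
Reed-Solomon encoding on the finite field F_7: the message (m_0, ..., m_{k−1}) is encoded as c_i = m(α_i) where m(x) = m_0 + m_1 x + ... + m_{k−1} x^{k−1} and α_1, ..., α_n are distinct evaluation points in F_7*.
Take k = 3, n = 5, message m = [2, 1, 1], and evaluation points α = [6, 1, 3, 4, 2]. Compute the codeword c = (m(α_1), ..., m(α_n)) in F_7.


c = [2, 4, 0, 1, 1]

Message polynomial: m(x) = 2 + 1·x + 1·x^2 (mod 7).
For each evaluation point α_i, compute m(α_i) mod 7:
  α_1 = 6: Horner steps 1 → 0 → 2, so m(6) = 2.
  α_2 = 1: Horner steps 1 → 2 → 4, so m(1) = 4.
  α_3 = 3: Horner steps 1 → 4 → 0, so m(3) = 0.
  α_4 = 4: Horner steps 1 → 5 → 1, so m(4) = 1.
  α_5 = 2: Horner steps 1 → 3 → 1, so m(2) = 1.
Codeword c = [2, 4, 0, 1, 1] ∈ F_7^5.


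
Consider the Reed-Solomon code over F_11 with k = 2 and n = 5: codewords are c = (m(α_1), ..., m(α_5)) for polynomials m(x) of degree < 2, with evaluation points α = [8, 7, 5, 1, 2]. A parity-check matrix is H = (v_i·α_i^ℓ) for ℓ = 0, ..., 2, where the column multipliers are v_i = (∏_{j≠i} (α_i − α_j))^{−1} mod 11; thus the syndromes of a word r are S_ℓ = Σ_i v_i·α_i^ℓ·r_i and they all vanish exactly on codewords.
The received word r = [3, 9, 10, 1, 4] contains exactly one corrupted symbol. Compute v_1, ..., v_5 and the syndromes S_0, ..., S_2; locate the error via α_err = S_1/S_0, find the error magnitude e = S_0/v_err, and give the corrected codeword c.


S = (1, 2, 4), error at position 5, error magnitude e = 9, c = [3, 9, 10, 1, 6].

Step 1: column multipliers v_i = (∏_{j≠i}(α_i − α_j))^{−1} mod 11.
  i = 1 (α = 8): (8−7)(8−5)(8−1)(8−2) = 1·3·7·6 = 126 ≡ 5, so v_1 = 5^{−1} = 9 (mod 11).
  i = 2 (α = 7): (7−8)(7−5)(7−1)(7−2) = (−1)·2·6·5 = −60 ≡ 6, so v_2 = 6^{−1} = 2 (mod 11).
  i = 3 (α = 5): (5−8)(5−7)(5−1)(5−2) = (−3)·(−2)·4·3 = 72 ≡ 6, so v_3 = 6^{−1} = 2 (mod 11).
  i = 4 (α = 1): (1−8)(1−7)(1−5)(1−2) = (−7)·(−6)·(−4)·(−1) = 168 ≡ 3, so v_4 = 3^{−1} = 4 (mod 11).
  i = 5 (α = 2): (2−8)(2−7)(2−5)(2−1) = (−6)·(−5)·(−3)·1 = −90 ≡ 9, so v_5 = 9^{−1} = 5 (mod 11).
  v = [9, 2, 2, 4, 5].
Step 2: syndromes of r = [3, 9, 10, 1, 4] (all sums mod 11).
  S_0 = Σ v_i r_i = 9·3 + 2·9 + 2·10 + 4·1 + 5·4 = 89 ≡ 1.
  S_1 = Σ v_i α_i r_i = 9·8·3 + 2·7·9 + 2·5·10 + 4·1·1 + 5·2·4 = 486 ≡ 2.
  α_i^2 mod 11 = [9, 5, 3, 1, 4].
  S_2 = Σ v_i α_i^2 r_i = 9·9·3 + 2·5·9 + 2·3·10 + 4·1·1 + 5·4·4 = 477 ≡ 4.
  S = (1, 2, 4) ≠ 0, so r is not a codeword (an error is present).
Step 3: locate the error. For a single error e at position i, S_ℓ = v_i·e·α_i^ℓ, so α_err = S_1/S_0.
  S_0^{−1} = 1^{−1} = 1 (mod 11), so α_err = 2·1 = 2 ≡ 2 = α_5. Error position i = 5.
  Consistency check: S_2/S_1 = 4·6 = 24 ≡ 2 = α_err ✓ (single-error assumption holds).
Step 4: error magnitude e = S_0/v_5 = S_0·∏_{j≠5}(α_5 − α_j) = 1·9 = 9 ≡ 9 (mod 11).
Step 5: correct position 5: c_5 = r_5 − e = 4 − 9 ≡ 6 (mod 11). Hence c = [3, 9, 10, 1, 6].
  Check: interpolating c through the α_i gives m(x) = 7 + 5·x (degree < 2) with m(α_i) = c_i for every i, so c is indeed a codeword.


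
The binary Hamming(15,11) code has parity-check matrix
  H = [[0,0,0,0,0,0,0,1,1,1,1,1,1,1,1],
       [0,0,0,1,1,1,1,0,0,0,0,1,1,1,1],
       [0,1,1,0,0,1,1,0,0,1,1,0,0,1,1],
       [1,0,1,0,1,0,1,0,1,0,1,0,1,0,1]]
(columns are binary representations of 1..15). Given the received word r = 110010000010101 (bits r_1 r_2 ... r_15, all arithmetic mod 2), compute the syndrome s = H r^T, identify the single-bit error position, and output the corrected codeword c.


s = (1, 1, 1, 1)^T, error position = 15, corrected codeword c = 110010000010100

Compute s = H r^T mod 2 one row at a time:
  s_1 = 0 + 0 + 0 + 1 + 0 + 1 + 0 + 1 = 3 ≡ 1 (mod 2).
  s_2 = 0 + 1 + 0 + 0 + 0 + 1 + 0 + 1 = 3 ≡ 1 (mod 2).
  s_3 = 1 + 0 + 0 + 0 + 0 + 1 + 0 + 1 = 3 ≡ 1 (mod 2).
  s_4 = 1 + 0 + 1 + 0 + 0 + 1 + 1 + 1 = 5 ≡ 1 (mod 2).
s = (1, 1, 1, 1)^T — this equals column 15 of H (binary 1111), so error is at position 15.
Correct: flip bit 15 of r = 110010000010101 to get c = 110010000010100.


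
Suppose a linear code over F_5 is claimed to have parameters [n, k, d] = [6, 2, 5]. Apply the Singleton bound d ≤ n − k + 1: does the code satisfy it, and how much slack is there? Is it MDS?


Singleton RHS = n − k + 1 = 5, slack = 0, bound satisfied, MDS.

Singleton bound: d ≤ n − k + 1.
Here n = 6, k = 2, so n − k + 1 = 5.
Given d = 5, check d ≤ 5: YES.
Slack = (n − k + 1) − d = 0.
The code is MDS (slack = 0).
Description: the claimed parameters are [6, 2, 5]_5; such a code would be MDS (meets Singleton bound).
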